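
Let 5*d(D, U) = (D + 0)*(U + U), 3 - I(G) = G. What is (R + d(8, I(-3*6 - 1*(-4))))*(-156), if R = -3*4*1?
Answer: -33072/5 ≈ -6614.4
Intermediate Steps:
I(G) = 3 - G
d(D, U) = 2*D*U/5 (d(D, U) = ((D + 0)*(U + U))/5 = (D*(2*U))/5 = (2*D*U)/5 = 2*D*U/5)
R = -12 (R = -12*1 = -12)
(R + d(8, I(-3*6 - 1*(-4))))*(-156) = (-12 + (2/5)*8*(3 - (-3*6 - 1*(-4))))*(-156) = (-12 + (2/5)*8*(3 - (-18 + 4)))*(-156) = (-12 + (2/5)*8*(3 - 1*(-14)))*(-156) = (-12 + (2/5)*8*(3 + 14))*(-156) = (-12 + (2/5)*8*17)*(-156) = (-12 + 272/5)*(-156) = (212/5)*(-156) = -33072/5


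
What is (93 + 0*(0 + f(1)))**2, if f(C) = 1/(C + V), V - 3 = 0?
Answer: 8649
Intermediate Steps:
V = 3 (V = 3 + 0 = 3)
f(C) = 1/(3 + C) (f(C) = 1/(C + 3) = 1/(3 + C))
(93 + 0*(0 + f(1)))**2 = (93 + 0*(0 + 1/(3 + 1)))**2 = (93 + 0*(0 + 1/4))**2 = (93 + 0*(1/4))**2 = (93 + 0)**2 = 93**2 = 8649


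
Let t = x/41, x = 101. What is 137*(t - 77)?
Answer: -418672/41 ≈ -10212.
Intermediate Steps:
t = 101/41 ≈ 2.4634
137*(t - 77) = 137*(101/41 - 77) = 137*(-3056/41) = -418672/41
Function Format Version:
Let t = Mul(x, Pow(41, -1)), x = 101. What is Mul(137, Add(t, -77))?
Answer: Rational(-418672, 41) ≈ -10212.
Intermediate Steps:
t = Rational(101, 41) (t = Mul(101, Pow(41, -1)) = Mul(101, Rational(1, 41)) = Rational(101, 41) ≈ 2.4634)
Mul(137, Add(t, -77)) = Mul(137, Add(Rational(101, 41), -77)) = Mul(137, Rational(-3056, 41)) = Rational(-418672, 41)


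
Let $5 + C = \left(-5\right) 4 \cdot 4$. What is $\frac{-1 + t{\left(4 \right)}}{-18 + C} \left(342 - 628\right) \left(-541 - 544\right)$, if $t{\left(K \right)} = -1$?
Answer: $\frac{620620}{103} \approx 6025.4$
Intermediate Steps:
$C = -85$ ($C = -5 + \left(-5\right) 4 \cdot 4 = -5 - 80 = -85$)
$\frac{-1 + t{\left(4 \right)}}{-18 + C} \left(342 - 628\right) \left(-541 - 544\right) = \frac{-1 - 1}{-18 - 85} \left(342 - 628\right) \left(-541 - 544\right) = - \frac{2}{-103} \left(\left(-286\right) \left(-1085\right)\right) = \left(-2\right) \left(- \frac{1}{103}\right) 310310 = \frac{2}{103} \cdot 310310 = \frac{620620}{103}$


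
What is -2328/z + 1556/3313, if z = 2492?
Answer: -958778/2063999 ≈ -0.46452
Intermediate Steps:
-2328/z + 1556/3313 = -2328/2492 + 1556/3313 = -2328*1/2492 + 1556*(1/3313) = -582/623 + 1556/3313 = -958778/2063999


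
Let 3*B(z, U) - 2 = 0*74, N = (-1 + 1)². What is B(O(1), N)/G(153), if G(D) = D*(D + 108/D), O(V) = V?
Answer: 2/70551 ≈ 2.8348e-5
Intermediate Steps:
N = 0 (N = 0² = 0)
B(z, U) = ⅔ (B(z, U) = ⅔ + (0*74)/3 = ⅔ + (⅓)*0 = ⅔ + 0 = ⅔)
B(O(1), N)/G(153) = 2/(3*(108 + 153²)) = 2/(3*(108 + 23409)) = (⅔)/23517 = (⅔)*(1/23517) = 2/70551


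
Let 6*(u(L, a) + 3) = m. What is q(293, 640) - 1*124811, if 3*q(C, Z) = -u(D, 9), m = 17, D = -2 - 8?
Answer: -2246597/18 ≈ -1.2481e+5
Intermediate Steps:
D = -10
u(L, a) = -⅙ (u(L, a) = -3 + (⅙)*17 = -3 + 17/6 = -⅙)
q(C, Z) = 1/18 (q(C, Z) = (-1*(-⅙))/3 = (⅓)*(⅙) = 1/18)
q(293, 640) - 1*124811 = 1/18 - 1*124811 = 1/18 - 124811 = -2246597/18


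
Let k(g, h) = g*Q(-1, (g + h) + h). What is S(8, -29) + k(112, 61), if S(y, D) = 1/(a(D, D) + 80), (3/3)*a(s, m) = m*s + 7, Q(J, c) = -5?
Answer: -519679/928 ≈ -560.00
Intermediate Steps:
a(s, m) = 7 + m*s (a(s, m) = m*s + 7 = 7 + m*s)
k(g, h) = -5*g (k(g, h) = g*(-5) = -5*g)
S(y, D) = 1/(87 + D²) (S(y, D) = 1/((7 + D*D) + 80) = 1/((7 + D²) + 80) = 1/(87 + D²))
S(8, -29) + k(112, 61) = 1/(87 + (-29)²) - 5*112 = 1/(87 + 841) - 560 = 1/928 - 560 = -519679/928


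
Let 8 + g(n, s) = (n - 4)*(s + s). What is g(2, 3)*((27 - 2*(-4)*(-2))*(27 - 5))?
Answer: -4840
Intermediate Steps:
g(n, s) = -8 + 2*s*(-4 + n) (g(n, s) = -8 + (n - 4)*(s + s) = -8 + (-4 + n)*(2*s) = -8 + 2*s*(-4 + n))
g(2, 3)*((27 - 2*(-4)*(-2))*(27 - 5)) = (-8 - 8*3 + 2*2*3)*((27 - 2*(-4)*(-2))*(27 - 5)) = (-8 - 24 + 12)*((27 + 8*(-2))*22) = -20*(27 - 16)*22 = -220*22 = -20*242 = -4840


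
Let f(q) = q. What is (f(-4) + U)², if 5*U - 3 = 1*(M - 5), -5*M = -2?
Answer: 11664/625 ≈ 18.662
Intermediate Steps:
M = ⅖ (M = -⅕*(-2) = ⅖ ≈ 0.40000)
U = -8/25 (U = ⅗ + (1*(⅖ - 5))/5 = ⅗ + (1*(-23/5))/5 = ⅗ + (⅕)*(-23/5) = ⅗ - 23/25 = -8/25 ≈ -0.32000)
(f(-4) + U)² = (-4 - 8/25)² = (-108/25)² = 11664/625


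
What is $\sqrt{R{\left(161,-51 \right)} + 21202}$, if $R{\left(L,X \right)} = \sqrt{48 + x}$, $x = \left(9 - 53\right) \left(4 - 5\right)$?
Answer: $\sqrt{21202 + 2 \sqrt{23}} \approx 145.64$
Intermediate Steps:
$x = 44$ ($x = \left(-44\right) \left(-1\right) = 44$)
$R{\left(L,X \right)} = 2 \sqrt{23}$ ($R{\left(L,X \right)} = \sqrt{48 + 44} = \sqrt{92} = 2 \sqrt{23}$)
$\sqrt{R{\left(161,-51 \right)} + 21202} = \sqrt{2 \sqrt{23} + 21202} = \sqrt{21202 + 2 \sqrt{23}}$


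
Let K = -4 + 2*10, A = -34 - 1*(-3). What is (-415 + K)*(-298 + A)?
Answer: 131271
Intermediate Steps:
A = -31 (A = -34 + 3 = -31)
K = 16 (K = -4 + 20 = 16)
(-415 + K)*(-298 + A) = (-415 + 16)*(-298 - 31) = -399*(-329) = 131271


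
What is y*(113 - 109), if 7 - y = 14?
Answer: -28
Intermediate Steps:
y = -7 (y = 7 - 1*14 = 7 - 14 = -7)
y*(113 - 109) = -7*(113 - 109) = -7*4 = -28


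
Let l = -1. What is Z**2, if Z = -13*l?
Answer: 169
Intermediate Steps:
Z = 13 (Z = -13*(-1) = 13)
Z**2 = 13**2 = 169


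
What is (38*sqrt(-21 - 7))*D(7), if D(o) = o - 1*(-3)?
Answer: 760*I*sqrt(7) ≈ 2010.8*I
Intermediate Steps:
D(o) = 3 + o (D(o) = o + 3 = 3 + o)
(38*sqrt(-21 - 7))*D(7) = (38*sqrt(-21 - 7))*(3 + 7) = (38*sqrt(-28))*10 = (38*(2*I*sqrt(7)))*10 = (76*I*sqrt(7))*10 = 760*I*sqrt(7)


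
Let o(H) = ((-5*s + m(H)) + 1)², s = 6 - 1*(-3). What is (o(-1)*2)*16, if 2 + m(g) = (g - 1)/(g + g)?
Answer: 64800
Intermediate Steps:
m(g) = -2 + (-1 + g)/(2*g) (m(g) = -2 + (g - 1)/(g + g) = -2 + (-1 + g)/((2*g)) = -2 + (-1 + g)*(1/(2*g)) = -2 + (-1 + g)/(2*g))
s = 9 (s = 6 + 3 = 9)
o(H) = (-44 + (-1 - 3*H)/(2*H))² (o(H) = ((-5*9 + (-1 - 3*H)/(2*H)) + 1)² = ((-45 + (-1 - 3*H)/(2*H)) + 1)² = (-44 + (-1 - 3*H)/(2*H))²)
(o(-1)*2)*16 = (((¼)*(1 + 91*(-1))²/(-1)²)*2)*16 = (((¼)*1*(1 - 91)²)*2)*16 = (((¼)*1*(-90)²)*2)*16 = (((¼)*1*8100)*2)*16 = (2025*2)*16 = 4050*16 = 64800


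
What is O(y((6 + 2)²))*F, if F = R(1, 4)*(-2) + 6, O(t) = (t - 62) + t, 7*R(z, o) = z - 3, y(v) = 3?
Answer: -368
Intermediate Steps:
R(z, o) = -3/7 + z/7 (R(z, o) = (z - 3)/7 = (-3 + z)/7 = -3/7 + z/7)
O(t) = -62 + 2*t (O(t) = (-62 + t) + t = -62 + 2*t)
F = 46/7 (F = (-3/7 + (⅐)*1)*(-2) + 6 = (-3/7 + ⅐)*(-2) + 6 = -2/7*(-2) + 6 = 4/7 + 6 = 46/7 ≈ 6.5714)
O(y((6 + 2)²))*F = (-62 + 2*3)*(46/7) = (-62 + 6)*(46/7) = -56*46/7 = -368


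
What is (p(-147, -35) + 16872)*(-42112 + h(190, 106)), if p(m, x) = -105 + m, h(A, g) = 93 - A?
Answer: -701513580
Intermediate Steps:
(p(-147, -35) + 16872)*(-42112 + h(190, 106)) = ((-105 - 147) + 16872)*(-42112 + (93 - 1*190)) = (-252 + 16872)*(-42112 + (93 - 190)) = 16620*(-42112 - 97) = 16620*(-42209) = -701513580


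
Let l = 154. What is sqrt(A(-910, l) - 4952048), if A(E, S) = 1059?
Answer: I*sqrt(4950989) ≈ 2225.1*I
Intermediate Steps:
sqrt(A(-910, l) - 4952048) = sqrt(1059 - 4952048) = sqrt(-4950989) = I*sqrt(4950989)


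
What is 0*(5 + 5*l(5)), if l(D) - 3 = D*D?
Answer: 0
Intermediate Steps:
l(D) = 3 + D**2 (l(D) = 3 + D*D = 3 + D**2)
0*(5 + 5*l(5)) = 0*(5 + 5*(3 + 5**2)) = 0*(5 + 5*(3 + 25)) = 0*(5 + 5*28) = 0*(5 + 140) = 0*145 = 0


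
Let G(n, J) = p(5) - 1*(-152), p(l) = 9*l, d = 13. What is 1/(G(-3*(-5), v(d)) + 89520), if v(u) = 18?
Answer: 1/89717 ≈ 1.1146e-5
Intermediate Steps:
G(n, J) = 197 (G(n, J) = 9*5 - 1*(-152) = 45 + 152 = 197)
1/(G(-3*(-5), v(d)) + 89520) = 1/(197 + 89520) = 1/89717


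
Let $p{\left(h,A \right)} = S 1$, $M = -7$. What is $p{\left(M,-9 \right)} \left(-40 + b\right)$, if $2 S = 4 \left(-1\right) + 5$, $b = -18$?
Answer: $-29$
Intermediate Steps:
$S = \frac{1}{2}$ ($S = \frac{4 \left(-1\right) + 5}{2} = \frac{-4 + 5}{2} = \frac{1}{2} \cdot 1 = \frac{1}{2} \approx 0.5$)
$p{\left(h,A \right)} = \frac{1}{2}$ ($p{\left(h,A \right)} = \frac{1}{2} \cdot 1 = \frac{1}{2}$)
$p{\left(M,-9 \right)} \left(-40 + b\right) = \frac{-40 - 18}{2} = \frac{1}{2} \left(-58\right) = -29$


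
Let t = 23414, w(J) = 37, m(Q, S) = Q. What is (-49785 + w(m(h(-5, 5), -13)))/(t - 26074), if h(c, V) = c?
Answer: 12437/665 ≈ 18.702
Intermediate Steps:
(-49785 + w(m(h(-5, 5), -13)))/(t - 26074) = (-49785 + 37)/(23414 - 26074) = -49748/(-2660) = -49748*(-1/2660) = 12437/665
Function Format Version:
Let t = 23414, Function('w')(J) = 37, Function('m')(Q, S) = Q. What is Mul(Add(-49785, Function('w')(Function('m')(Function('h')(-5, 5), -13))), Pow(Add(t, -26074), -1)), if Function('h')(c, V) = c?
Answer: Rational(12437, 665) ≈ 18.702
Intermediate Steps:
Mul(Add(-49785, Function('w')(Function('m')(Function('h')(-5, 5), -13))), Pow(Add(t, -26074), -1)) = Mul(Add(-49785, 37), Pow(Add(23414, -26074), -1)) = Mul(-49748, Pow(-2660, -1)) = Mul(-49748, Rational(-1, 2660)) = Rational(12437, 665)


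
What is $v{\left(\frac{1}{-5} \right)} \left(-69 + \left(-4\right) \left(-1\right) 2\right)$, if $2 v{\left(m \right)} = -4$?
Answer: $122$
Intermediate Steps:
$v{\left(m \right)} = -2$ ($v{\left(m \right)} = \frac{1}{2} \left(-4\right) = -2$)
$v{\left(\frac{1}{-5} \right)} \left(-69 + \left(-4\right) \left(-1\right) 2\right) = - 2 \left(-69 + \left(-4\right) \left(-1\right) 2\right) = - 2 \left(-69 + 4 \cdot 2\right) = - 2 \left(-69 + 8\right) = \left(-2\right) \left(-61\right) = 122$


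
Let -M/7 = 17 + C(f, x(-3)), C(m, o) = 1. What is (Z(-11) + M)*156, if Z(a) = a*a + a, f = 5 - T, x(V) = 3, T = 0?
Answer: -2496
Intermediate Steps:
f = 5 (f = 5 - 1*0 = 5 + 0 = 5)
Z(a) = a + a² (Z(a) = a² + a = a + a²)
M = -126 (M = -7*(17 + 1) = -7*18 = -126)
(Z(-11) + M)*156 = (-11*(1 - 11) - 126)*156 = (-11*(-10) - 126)*156 = (110 - 126)*156 = -16*156 = -2496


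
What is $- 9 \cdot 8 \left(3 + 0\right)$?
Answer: $-216$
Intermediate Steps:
$- 9 \cdot 8 \left(3 + 0\right) = \left(-1\right) 72 \cdot 3 = \left(-72\right) 3 = -216$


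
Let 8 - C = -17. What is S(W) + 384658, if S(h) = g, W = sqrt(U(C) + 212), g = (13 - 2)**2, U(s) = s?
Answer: 384779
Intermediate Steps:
C = 25 (C = 8 - 1*(-17) = 8 + 17 = 25)
g = 121 (g = 11**2 = 121)
W = sqrt(237) (W = sqrt(25 + 212) = sqrt(237) ≈ 15.395)
S(h) = 121
S(W) + 384658 = 121 + 384658 = 384779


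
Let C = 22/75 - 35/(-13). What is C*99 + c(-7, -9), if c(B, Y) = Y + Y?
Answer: 90213/325 ≈ 277.58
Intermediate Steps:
C = 2911/975 (C = 22*(1/75) - 35*(-1/13) = 22/75 + 35/13 = 2911/975 ≈ 2.9856)
c(B, Y) = 2*Y
C*99 + c(-7, -9) = (2911/975)*99 + 2*(-9) = 96063/325 - 18 = 90213/325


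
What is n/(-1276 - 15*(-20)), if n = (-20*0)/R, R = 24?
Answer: 0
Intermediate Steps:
n = 0 (n = (-20*0)/24 = (1/24)*0 = 0)
n/(-1276 - 15*(-20)) = 0/(-1276 - 15*(-20)) = 0/(-1276 - 1*(-300)) = 0/(-1276 + 300) = 0/(-976) = 0*(-1/976) = 0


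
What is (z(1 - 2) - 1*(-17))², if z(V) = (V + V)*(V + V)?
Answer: 441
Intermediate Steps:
z(V) = 4*V² (z(V) = (2*V)*(2*V) = 4*V²)
(z(1 - 2) - 1*(-17))² = (4*(1 - 2)² - 1*(-17))² = (4*(-1)² + 17)² = (4*1 + 17)² = (4 + 17)² = 21² = 441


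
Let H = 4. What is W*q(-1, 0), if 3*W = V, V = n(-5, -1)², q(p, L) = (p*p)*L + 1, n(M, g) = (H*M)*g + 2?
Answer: 484/3 ≈ 161.33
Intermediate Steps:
n(M, g) = 2 + 4*M*g (n(M, g) = (4*M)*g + 2 = 4*M*g + 2 = 2 + 4*M*g)
q(p, L) = 1 + L*p² (q(p, L) = p²*L + 1 = L*p² + 1 = 1 + L*p²)
V = 484 (V = (2 + 4*(-5)*(-1))² = (2 + 20)² = 22² = 484)
W = 484/3 (W = (⅓)*484 = 484/3 ≈ 161.33)
W*q(-1, 0) = 484*(1 + 0*(-1)²)/3 = 484*(1 + 0*1)/3 = 484*(1 + 0)/3 = (484/3)*1 = 484/3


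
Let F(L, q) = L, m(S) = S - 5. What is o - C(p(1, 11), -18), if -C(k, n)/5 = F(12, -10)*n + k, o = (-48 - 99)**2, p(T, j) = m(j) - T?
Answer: 20554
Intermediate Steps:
m(S) = -5 + S
p(T, j) = -5 + j - T (p(T, j) = (-5 + j) - T = -5 + j - T)
o = 21609 (o = (-147)**2 = 21609)
C(k, n) = -60*n - 5*k (C(k, n) = -5*(12*n + k) = -5*(k + 12*n) = -60*n - 5*k)
o - C(p(1, 11), -18) = 21609 - (-60*(-18) - 5*(-5 + 11 - 1*1)) = 21609 - (1080 - 5*(-5 + 11 - 1)) = 21609 - (1080 - 5*5) = 21609 - (1080 - 25) = 21609 - 1*1055 = 21609 - 1055 = 20554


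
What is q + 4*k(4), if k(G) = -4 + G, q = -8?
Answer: -8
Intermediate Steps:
q + 4*k(4) = -8 + 4*(-4 + 4) = -8 + 4*0 = -8 + 0 = -8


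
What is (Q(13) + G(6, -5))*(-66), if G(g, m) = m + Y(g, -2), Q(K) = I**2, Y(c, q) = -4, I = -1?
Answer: 528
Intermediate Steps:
Q(K) = 1 (Q(K) = (-1)**2 = 1)
G(g, m) = -4 + m (G(g, m) = m - 4 = -4 + m)
(Q(13) + G(6, -5))*(-66) = (1 + (-4 - 5))*(-66) = (1 - 9)*(-66) = -8*(-66) = 528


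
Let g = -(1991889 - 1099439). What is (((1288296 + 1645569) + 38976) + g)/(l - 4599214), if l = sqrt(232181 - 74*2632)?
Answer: -9568163412674/21152769380383 - 6241173*sqrt(4157)/21152769380383 ≈ -0.45236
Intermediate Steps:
g = -892450 (g = -1*892450 = -892450)
l = 3*sqrt(4157) (l = sqrt(232181 - 194768) = sqrt(37413) = 3*sqrt(4157) ≈ 193.42)
(((1288296 + 1645569) + 38976) + g)/(l - 4599214) = (((1288296 + 1645569) + 38976) - 892450)/(3*sqrt(4157) - 4599214) = ((2933865 + 38976) - 892450)/(-4599214 + 3*sqrt(4157)) = (2972841 - 892450)/(-4599214 + 3*sqrt(4157)) = 2080391/(-4599214 + 3*sqrt(4157))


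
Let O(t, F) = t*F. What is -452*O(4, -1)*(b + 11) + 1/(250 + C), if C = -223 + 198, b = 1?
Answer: 4881601/225 ≈ 21696.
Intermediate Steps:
C = -25
O(t, F) = F*t
-452*O(4, -1)*(b + 11) + 1/(250 + C) = -452*(-1*4)*(1 + 11) + 1/(250 - 25) = -(-1808)*12 + 1/225 = -452*(-48) + 1/225 = 21696 + 1/225 = 4881601/225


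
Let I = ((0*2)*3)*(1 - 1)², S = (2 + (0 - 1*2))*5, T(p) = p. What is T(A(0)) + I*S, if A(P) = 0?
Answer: 0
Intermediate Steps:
S = 0 (S = (2 + (0 - 2))*5 = (2 - 2)*5 = 0*5 = 0)
I = 0 (I = (0*3)*0² = 0*0 = 0)
T(A(0)) + I*S = 0 + 0*0 = 0 + 0 = 0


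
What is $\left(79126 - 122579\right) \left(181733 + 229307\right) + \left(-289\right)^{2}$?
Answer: $-17860837599$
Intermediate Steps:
$\left(79126 - 122579\right) \left(181733 + 229307\right) + \left(-289\right)^{2} = \left(-43453\right) 411040 + 83521 = -17860921120 + 83521 = -17860837599$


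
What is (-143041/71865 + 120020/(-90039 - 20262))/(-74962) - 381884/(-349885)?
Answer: 15128455404462297547/13860283385990462670 ≈ 1.0915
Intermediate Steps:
(-143041/71865 + 120020/(-90039 - 20262))/(-74962) - 381884/(-349885) = (-143041*1/71865 + 120020/(-110301))*(-1/74962) - 381884*(-1/349885) = (-143041/71865 + 120020*(-1/110301))*(-1/74962) + 381884/349885 = (-143041/71865 - 120020/110301)*(-1/74962) + 381884/349885 = -8134267547/2642260455*(-1/74962) + 381884/349885 = 8134267547/198069128227710 + 381884/349885 = 15128455404462297547/13860283385990462670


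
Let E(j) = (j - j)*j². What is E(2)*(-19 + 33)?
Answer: 0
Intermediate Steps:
E(j) = 0 (E(j) = 0*j² = 0)
E(2)*(-19 + 33) = 0*(-19 + 33) = 0*14 = 0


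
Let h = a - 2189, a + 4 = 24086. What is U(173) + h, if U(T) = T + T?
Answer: 22239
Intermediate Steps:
a = 24082 (a = -4 + 24086 = 24082)
h = 21893 (h = 24082 - 2189 = 21893)
U(T) = 2*T
U(173) + h = 2*173 + 21893 = 346 + 21893 = 22239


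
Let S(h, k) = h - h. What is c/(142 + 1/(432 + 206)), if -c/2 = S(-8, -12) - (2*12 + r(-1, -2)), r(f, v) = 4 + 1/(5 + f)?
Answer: 36047/90597 ≈ 0.39788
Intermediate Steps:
S(h, k) = 0
c = 113/2 (c = -2*(0 - (2*12 + (21 + 4*(-1))/(5 - 1))) = -2*(0 - (24 + (21 - 4)/4)) = -2*(0 - (24 + (1/4)*17)) = -2*(0 - (24 + 17/4)) = -2*(0 - 1*113/4) = -2*(0 - 113/4) = -2*(-113/4) = 113/2 ≈ 56.500)
c/(142 + 1/(432 + 206)) = 113/(2*(142 + 1/(432 + 206))) = 113/(2*(142 + 1/638)) = 113/(2*(90597/638)) = (113/2)*(638/90597) = 36047/90597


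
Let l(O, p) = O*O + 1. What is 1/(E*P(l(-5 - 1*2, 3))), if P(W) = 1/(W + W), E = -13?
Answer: -100/13 ≈ -7.6923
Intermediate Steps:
l(O, p) = 1 + O² (l(O, p) = O² + 1 = 1 + O²)
P(W) = 1/(2*W)
1/(E*P(l(-5 - 1*2, 3))) = 1/(-13/(2*(1 + (-5 - 1*2)²))) = 1/(-13/(2*(1 + (-5 - 2)²))) = 1/(-13/(2*(1 + (-7)²))) = 1/(-13/(2*(1 + 49))) = 1/(-13/(2*50)) = 1/(-13*1/100) = 1/(-13/100) = -100/13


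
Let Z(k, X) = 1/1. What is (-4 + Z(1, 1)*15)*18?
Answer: 198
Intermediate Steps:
Z(k, X) = 1
(-4 + Z(1, 1)*15)*18 = (-4 + 1*15)*18 = (-4 + 15)*18 = 11*18 = 198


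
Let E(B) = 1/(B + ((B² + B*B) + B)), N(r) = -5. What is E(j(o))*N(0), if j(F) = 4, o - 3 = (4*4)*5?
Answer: -⅛ ≈ -0.12500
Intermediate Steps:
o = 83 (o = 3 + (4*4)*5 = 3 + 16*5 = 3 + 80 = 83)
E(B) = 1/(2*B + 2*B²) (E(B) = 1/(B + ((B² + B²) + B)) = 1/(B + (2*B² + B)) = 1/(B + (B + 2*B²)) = 1/(2*B + 2*B²))
E(j(o))*N(0) = ((½)/(4*(1 + 4)))*(-5) = ((½)*(¼)/5)*(-5) = ((½)*(¼)*(⅕))*(-5) = (1/40)*(-5) = -⅛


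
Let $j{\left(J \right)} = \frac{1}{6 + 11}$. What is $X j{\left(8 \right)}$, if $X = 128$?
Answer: $\frac{128}{17} \approx 7.5294$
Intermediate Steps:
$j{\left(J \right)} = \frac{1}{17}$
$X j{\left(8 \right)} = 128 \cdot \frac{1}{17} = \frac{128}{17}$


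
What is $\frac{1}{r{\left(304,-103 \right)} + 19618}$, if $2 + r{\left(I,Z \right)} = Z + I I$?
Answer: $\frac{1}{111929} \approx 8.9342 \cdot 10^{-6}$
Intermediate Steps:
$r{\left(I,Z \right)} = -2 + Z + I^{2}$ ($r{\left(I,Z \right)} = -2 + \left(Z + I I\right) = -2 + \left(Z + I^{2}\right) = -2 + Z + I^{2}$)
$\frac{1}{r{\left(304,-103 \right)} + 19618} = \frac{1}{\left(-2 - 103 + 304^{2}\right) + 19618} = \frac{1}{\left(-2 - 103 + 92416\right) + 19618} = \frac{1}{92311 + 19618} = \frac{1}{111929}$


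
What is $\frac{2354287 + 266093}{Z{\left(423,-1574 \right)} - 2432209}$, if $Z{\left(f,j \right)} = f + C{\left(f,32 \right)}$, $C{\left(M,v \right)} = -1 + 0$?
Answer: $- \frac{2620380}{2431787} \approx -1.0776$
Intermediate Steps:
$C{\left(M,v \right)} = -1$
$Z{\left(f,j \right)} = -1 + f$ ($Z{\left(f,j \right)} = f - 1 = -1 + f$)
$\frac{2354287 + 266093}{Z{\left(423,-1574 \right)} - 2432209} = \frac{2354287 + 266093}{\left(-1 + 423\right) - 2432209} = \frac{2620380}{422 - 2432209} = \frac{2620380}{-2431787} = 2620380 \left(- \frac{1}{2431787}\right) = - \frac{2620380}{2431787}$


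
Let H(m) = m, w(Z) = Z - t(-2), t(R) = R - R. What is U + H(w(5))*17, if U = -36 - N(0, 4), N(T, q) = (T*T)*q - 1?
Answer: 50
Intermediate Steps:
N(T, q) = -1 + q*T² (N(T, q) = T²*q - 1 = q*T² - 1 = -1 + q*T²)
t(R) = 0
w(Z) = Z (w(Z) = Z - 1*0 = Z + 0 = Z)
U = -35 (U = -36 - (-1 + 4*0²) = -36 - (-1 + 4*0) = -36 - (-1 + 0) = -36 - 1*(-1) = -36 + 1 = -35)
U + H(w(5))*17 = -35 + 5*17 = -35 + 85 = 50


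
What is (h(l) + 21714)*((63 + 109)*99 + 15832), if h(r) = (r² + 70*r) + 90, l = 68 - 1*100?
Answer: 676521680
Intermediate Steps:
l = -32 (l = 68 - 100 = -32)
h(r) = 90 + r² + 70*r
(h(l) + 21714)*((63 + 109)*99 + 15832) = ((90 + (-32)² + 70*(-32)) + 21714)*((63 + 109)*99 + 15832) = ((90 + 1024 - 2240) + 21714)*(172*99 + 15832) = (-1126 + 21714)*(17028 + 15832) = 20588*32860 = 676521680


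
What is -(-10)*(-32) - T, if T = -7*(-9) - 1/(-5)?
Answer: -1916/5 ≈ -383.20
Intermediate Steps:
T = 316/5 (T = 63 - 1*(-⅕) = 63 + ⅕ = 316/5 ≈ 63.200)
-(-10)*(-32) - T = -(-10)*(-32) - 1*316/5 = -1*320 - 316/5 = -320 - 316/5 = -1916/5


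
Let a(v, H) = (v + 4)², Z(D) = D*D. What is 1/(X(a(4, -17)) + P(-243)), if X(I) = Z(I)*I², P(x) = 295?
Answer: 1/16777511 ≈ 5.9604e-8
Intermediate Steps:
Z(D) = D²
a(v, H) = (4 + v)²
X(I) = I⁴ (X(I) = I²*I² = I⁴)
1/(X(a(4, -17)) + P(-243)) = 1/(((4 + 4)²)⁴ + 295) = 1/((8²)⁴ + 295) = 1/(64⁴ + 295) = 1/(16777216 + 295) = 1/16777511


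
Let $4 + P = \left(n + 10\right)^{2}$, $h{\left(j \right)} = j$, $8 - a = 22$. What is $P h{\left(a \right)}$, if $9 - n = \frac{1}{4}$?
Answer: $- \frac{38927}{8} \approx -4865.9$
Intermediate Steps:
$a = -14$ ($a = 8 - 22 = -14$)
$n = \frac{35}{4}$ ($n = 9 - \frac{1}{4} = \frac{35}{4} \approx 8.75$)
$P = \frac{5561}{16}$ ($P = -4 + \left(\frac{35}{4} + 10\right)^{2} = -4 + \left(\frac{75}{4}\right)^{2} = -4 + \frac{5625}{16} = \frac{5561}{16} \approx 347.56$)
$P h{\left(a \right)} = \frac{5561}{16} \left(-14\right) = - \frac{38927}{8}$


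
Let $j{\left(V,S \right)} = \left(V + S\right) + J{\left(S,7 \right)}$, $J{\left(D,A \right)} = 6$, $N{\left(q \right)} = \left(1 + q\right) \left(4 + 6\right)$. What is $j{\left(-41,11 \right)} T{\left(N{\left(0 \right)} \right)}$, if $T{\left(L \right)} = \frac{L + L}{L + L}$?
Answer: $-24$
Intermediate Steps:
$N{\left(q \right)} = 10 + 10 q$ ($N{\left(q \right)} = \left(1 + q\right) 10 = 10 + 10 q$)
$j{\left(V,S \right)} = 6 + S + V$ ($j{\left(V,S \right)} = \left(V + S\right) + 6 = \left(S + V\right) + 6 = 6 + S + V$)
$T{\left(L \right)} = 1$ ($T{\left(L \right)} = \frac{2 L}{2 L} = 2 L \frac{1}{2 L} = 1$)
$j{\left(-41,11 \right)} T{\left(N{\left(0 \right)} \right)} = \left(6 + 11 - 41\right) 1 = \left(-24\right) 1 = -24$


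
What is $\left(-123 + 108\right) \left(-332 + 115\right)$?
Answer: $3255$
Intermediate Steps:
$\left(-123 + 108\right) \left(-332 + 115\right) = \left(-15\right) \left(-217\right) = 3255$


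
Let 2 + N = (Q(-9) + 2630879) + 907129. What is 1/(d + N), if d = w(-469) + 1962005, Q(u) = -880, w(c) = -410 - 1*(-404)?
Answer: 1/5499125 ≈ 1.8185e-7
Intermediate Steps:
w(c) = -6 (w(c) = -410 + 404 = -6)
d = 1961999 (d = -6 + 1962005 = 1961999)
N = 3537126 (N = -2 + ((-880 + 2630879) + 907129) = -2 + (2629999 + 907129) = -2 + 3537128 = 3537126)
1/(d + N) = 1/(1961999 + 3537126) = 1/5499125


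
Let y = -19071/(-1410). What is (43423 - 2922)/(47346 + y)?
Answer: 19035470/22258977 ≈ 0.85518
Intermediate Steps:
y = 6357/470 (y = -19071*(-1/1410) = 6357/470 ≈ 13.526)
(43423 - 2922)/(47346 + y) = (43423 - 2922)/(47346 + 6357/470) = 40501/(22258977/470) = 40501*(470/22258977) = 19035470/22258977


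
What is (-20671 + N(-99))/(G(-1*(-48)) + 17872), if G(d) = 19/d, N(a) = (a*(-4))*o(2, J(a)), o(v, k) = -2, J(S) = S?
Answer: -1030224/857875 ≈ -1.2009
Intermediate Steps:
N(a) = 8*a (N(a) = (a*(-4))*(-2) = -4*a*(-2) = 8*a)
(-20671 + N(-99))/(G(-1*(-48)) + 17872) = (-20671 + 8*(-99))/(19/((-1*(-48))) + 17872) = (-20671 - 792)/(19/48 + 17872) = -21463/(19*(1/48) + 17872) = -21463/(19/48 + 17872) = -21463/857875/48 = -21463*48/857875 = -1030224/857875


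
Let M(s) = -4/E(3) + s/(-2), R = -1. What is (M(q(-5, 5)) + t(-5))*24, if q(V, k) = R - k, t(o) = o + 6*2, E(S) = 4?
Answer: 216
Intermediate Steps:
t(o) = 12 + o (t(o) = o + 12 = 12 + o)
q(V, k) = -1 - k
M(s) = -1 - s/2 (M(s) = -4/4 + s/(-2) = -4*¼ + s*(-½) = -1 - s/2)
(M(q(-5, 5)) + t(-5))*24 = ((-1 - (-1 - 1*5)/2) + (12 - 5))*24 = ((-1 - (-1 - 5)/2) + 7)*24 = ((-1 - ½*(-6)) + 7)*24 = ((-1 + 3) + 7)*24 = (2 + 7)*24 = 9*24 = 216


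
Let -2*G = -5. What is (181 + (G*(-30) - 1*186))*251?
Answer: -20080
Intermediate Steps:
G = 5/2 (G = -½*(-5) = 5/2 ≈ 2.5000)
(181 + (G*(-30) - 1*186))*251 = (181 + ((5/2)*(-30) - 1*186))*251 = (181 + (-75 - 186))*251 = (181 - 261)*251 = -80*251 = -20080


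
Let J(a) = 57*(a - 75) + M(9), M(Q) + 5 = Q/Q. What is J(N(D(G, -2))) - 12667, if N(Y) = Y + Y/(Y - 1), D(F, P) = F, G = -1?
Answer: -33949/2 ≈ -16975.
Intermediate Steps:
M(Q) = -4 (M(Q) = -5 + Q/Q = -5 + 1 = -4)
N(Y) = Y + Y/(-1 + Y)
J(a) = -4279 + 57*a (J(a) = 57*(a - 75) - 4 = 57*(-75 + a) - 4 = (-4275 + 57*a) - 4 = -4279 + 57*a)
J(N(D(G, -2))) - 12667 = (-4279 + 57*((-1)²/(-1 - 1))) - 12667 = (-4279 + 57*(1/(-2))) - 12667 = (-4279 + 57*(1*(-½))) - 12667 = (-4279 + 57*(-½)) - 12667 = (-4279 - 57/2) - 12667 = -8615/2 - 12667 = -33949/2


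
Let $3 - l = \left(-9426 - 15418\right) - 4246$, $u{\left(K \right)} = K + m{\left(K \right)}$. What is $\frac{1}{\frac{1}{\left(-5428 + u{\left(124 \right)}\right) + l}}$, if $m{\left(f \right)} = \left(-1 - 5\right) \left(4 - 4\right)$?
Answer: $23789$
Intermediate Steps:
$m{\left(f \right)} = 0$ ($m{\left(f \right)} = \left(-6\right) 0 = 0$)
$u{\left(K \right)} = K$ ($u{\left(K \right)} = K + 0 = K$)
$l = 29093$ ($l = 3 - \left(\left(-9426 - 15418\right) - 4246\right) = 3 - \left(-24844 - 4246\right) = 3 - -29090 = 3 + 29090 = 29093$)
$\frac{1}{\frac{1}{\left(-5428 + u{\left(124 \right)}\right) + l}} = \frac{1}{\frac{1}{\left(-5428 + 124\right) + 29093}} = \frac{1}{\frac{1}{-5304 + 29093}} = \frac{1}{\frac{1}{23789}} = 23789$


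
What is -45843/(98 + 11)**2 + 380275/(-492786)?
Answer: -3872690839/836398638 ≈ -4.6302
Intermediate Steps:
-45843/(98 + 11)**2 + 380275/(-492786) = -45843/(109**2) + 380275*(-1/492786) = -45843/11881 - 54325/70398 = -3872690839/836398638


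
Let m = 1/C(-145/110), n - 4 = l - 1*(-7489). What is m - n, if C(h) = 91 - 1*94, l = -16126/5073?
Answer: -37997554/5073 ≈ -7490.2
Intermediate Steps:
l = -16126/5073 (l = -16126*1/5073 = -16126/5073 ≈ -3.1788)
C(h) = -3 (C(h) = 91 - 94 = -3)
n = 37995863/5073 (n = 4 + (-16126/5073 - 1*(-7489)) = 4 + (-16126/5073 + 7489) = 4 + 37975571/5073 = 37995863/5073 ≈ 7489.8)
m = -⅓ (m = 1/(-3) = -⅓ ≈ -0.33333)
m - n = -⅓ - 1*37995863/5073 = -⅓ - 37995863/5073 = -37997554/5073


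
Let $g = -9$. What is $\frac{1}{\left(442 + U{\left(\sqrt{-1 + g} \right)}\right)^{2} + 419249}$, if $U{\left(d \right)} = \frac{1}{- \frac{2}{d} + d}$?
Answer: $\frac{3186153432}{1958251379365321} + \frac{381888 i \sqrt{10}}{1958251379365321} \approx 1.627 \cdot 10^{-6} + 6.1669 \cdot 10^{-10} i$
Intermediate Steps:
$U{\left(d \right)} = \frac{1}{d - \frac{2}{d}}$
$\frac{1}{\left(442 + U{\left(\sqrt{-1 + g} \right)}\right)^{2} + 419249} = \frac{1}{\left(442 + \frac{\sqrt{-1 - 9}}{-2 + \left(\sqrt{-1 - 9}\right)^{2}}\right)^{2} + 419249} = \frac{1}{\left(442 + \frac{\sqrt{-10}}{-2 + \left(\sqrt{-10}\right)^{2}}\right)^{2} + 419249} = \frac{1}{\left(442 + \frac{i \sqrt{10}}{-2 + \left(i \sqrt{10}\right)^{2}}\right)^{2} + 419249} = \frac{1}{\left(442 + \frac{i \sqrt{10}}{-2 - 10}\right)^{2} + 419249} = \frac{1}{\left(442 + \frac{i \sqrt{10}}{-12}\right)^{2} + 419249} = \frac{1}{\left(442 + i \sqrt{10} \left(- \frac{1}{12}\right)\right)^{2} + 419249} = \frac{1}{\left(442 - \frac{i \sqrt{10}}{12}\right)^{2} + 419249} = \frac{1}{419249 + \left(442 - \frac{i \sqrt{10}}{12}\right)^{2}}$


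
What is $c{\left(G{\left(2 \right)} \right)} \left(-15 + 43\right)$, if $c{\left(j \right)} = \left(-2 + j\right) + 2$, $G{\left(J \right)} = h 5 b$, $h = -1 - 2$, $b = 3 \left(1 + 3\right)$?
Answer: $-5040$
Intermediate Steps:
$b = 12$ ($b = 3 \cdot 4 = 12$)
$h = -3$ ($h = -1 - 2 = -3$)
$G{\left(J \right)} = -180$ ($G{\left(J \right)} = \left(-3\right) 5 \cdot 12 = \left(-15\right) 12 = -180$)
$c{\left(j \right)} = j$
$c{\left(G{\left(2 \right)} \right)} \left(-15 + 43\right) = - 180 \left(-15 + 43\right) = \left(-180\right) 28 = -5040$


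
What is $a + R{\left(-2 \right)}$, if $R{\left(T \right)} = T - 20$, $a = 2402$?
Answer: $2380$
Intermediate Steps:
$R{\left(T \right)} = -20 + T$ ($R{\left(T \right)} = T - 20 = -20 + T$)
$a + R{\left(-2 \right)} = 2402 - 22 = 2380$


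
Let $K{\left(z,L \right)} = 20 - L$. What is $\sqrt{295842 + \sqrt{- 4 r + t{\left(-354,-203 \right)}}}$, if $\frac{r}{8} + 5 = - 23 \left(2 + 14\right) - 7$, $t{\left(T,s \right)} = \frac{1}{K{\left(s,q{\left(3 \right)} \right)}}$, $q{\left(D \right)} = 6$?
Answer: $\frac{\sqrt{57985032 + 14 \sqrt{2383374}}}{14} \approx 544.01$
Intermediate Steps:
$t{\left(T,s \right)} = \frac{1}{14}$ ($t{\left(T,s \right)} = \frac{1}{20 - 6} = \frac{1}{14}$)
$r = -3040$ ($r = -40 + 8 \left(- 23 \left(2 + 14\right) - 7\right) = -40 + 8 \left(\left(-23\right) 16 - 7\right) = -40 + 8 \left(-368 - 7\right) = -40 + 8 \left(-375\right) = -40 - 3000 = -3040$)
$\sqrt{295842 + \sqrt{- 4 r + t{\left(-354,-203 \right)}}} = \sqrt{295842 + \sqrt{\left(-4\right) \left(-3040\right) + \frac{1}{14}}} = \sqrt{295842 + \sqrt{12160 + \frac{1}{14}}} = \sqrt{295842 + \sqrt{\frac{170241}{14}}} = \sqrt{295842 + \frac{\sqrt{2383374}}{14}}$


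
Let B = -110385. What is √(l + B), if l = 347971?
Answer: √237586 ≈ 487.43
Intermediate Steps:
√(l + B) = √(347971 - 110385) = √237586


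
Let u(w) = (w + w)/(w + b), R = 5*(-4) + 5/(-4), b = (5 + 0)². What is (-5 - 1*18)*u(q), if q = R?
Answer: 782/3 ≈ 260.67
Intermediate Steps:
b = 25 (b = 5² = 25)
R = -85/4 (R = -20 + 5*(-¼) = -20 - 5/4 = -85/4 ≈ -21.250)
q = -85/4 ≈ -21.250
u(w) = 2*w/(25 + w) (u(w) = (w + w)/(w + 25) = (2*w)/(25 + w) = 2*w/(25 + w))
(-5 - 1*18)*u(q) = (-5 - 1*18)*(2*(-85/4)/(25 - 85/4)) = (-5 - 18)*(2*(-85/4)/(15/4)) = -46*(-85)*4/(4*15) = -23*(-34/3) = 782/3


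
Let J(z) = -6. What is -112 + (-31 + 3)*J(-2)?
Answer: 56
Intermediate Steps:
-112 + (-31 + 3)*J(-2) = -112 + (-31 + 3)*(-6) = -112 - 28*(-6) = -112 + 168 = 56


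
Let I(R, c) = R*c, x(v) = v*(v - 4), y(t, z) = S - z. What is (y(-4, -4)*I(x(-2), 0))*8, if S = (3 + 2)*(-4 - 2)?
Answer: 0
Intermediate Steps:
S = -30 (S = 5*(-6) = -30)
y(t, z) = -30 - z
x(v) = v*(-4 + v)
(y(-4, -4)*I(x(-2), 0))*8 = ((-30 - 1*(-4))*(-2*(-4 - 2)*0))*8 = ((-30 + 4)*(-2*(-6)*0))*8 = -312*0*8 = -26*0*8 = 0*8 = 0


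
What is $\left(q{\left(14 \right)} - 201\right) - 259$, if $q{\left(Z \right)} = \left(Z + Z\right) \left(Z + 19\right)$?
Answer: $464$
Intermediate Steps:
$q{\left(Z \right)} = 2 Z \left(19 + Z\right)$
$\left(q{\left(14 \right)} - 201\right) - 259 = \left(2 \cdot 14 \left(19 + 14\right) - 201\right) - 259 = \left(2 \cdot 14 \cdot 33 - 201\right) - 259 = \left(924 - 201\right) - 259 = 723 - 259 = 464$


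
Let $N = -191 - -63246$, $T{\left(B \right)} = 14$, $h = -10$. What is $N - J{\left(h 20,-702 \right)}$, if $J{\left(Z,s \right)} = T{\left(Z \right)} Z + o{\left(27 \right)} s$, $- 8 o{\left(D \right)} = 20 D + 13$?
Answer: $\frac{69317}{4} \approx 17329.0$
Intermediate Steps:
$o{\left(D \right)} = - \frac{13}{8} - \frac{5 D}{2}$ ($o{\left(D \right)} = - \frac{20 D + 13}{8} = - \frac{13 + 20 D}{8} = - \frac{13}{8} - \frac{5 D}{2}$)
$J{\left(Z,s \right)} = 14 Z - \frac{553 s}{8}$ ($J{\left(Z,s \right)} = 14 Z + \left(- \frac{13}{8} - \frac{135}{2}\right) s = 14 Z - \frac{553 s}{8}$)
$N = 63055$ ($N = -191 + 63246 = 63055$)
$N - J{\left(h 20,-702 \right)} = 63055 - \left(14 \left(\left(-10\right) 20\right) - - \frac{194103}{4}\right) = 63055 - \left(14 \left(-200\right) + \frac{194103}{4}\right) = 63055 - \left(-2800 + \frac{194103}{4}\right) = 63055 - \frac{182903}{4} = \frac{69317}{4}$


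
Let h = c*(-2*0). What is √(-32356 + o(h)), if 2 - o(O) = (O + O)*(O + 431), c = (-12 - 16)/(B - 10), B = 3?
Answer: I*√32354 ≈ 179.87*I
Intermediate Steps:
c = 4 (c = (-12 - 16)/(3 - 10) = -28/(-7) = -28*(-⅐) = 4)
h = 0 (h = 4*(-2*0) = 4*0 = 0)
o(O) = 2 - 2*O*(431 + O) (o(O) = 2 - (O + O)*(O + 431) = 2 - 2*O*(431 + O))
√(-32356 + o(h)) = √(-32356 + (2 - 862*0 - 2*0²)) = √(-32356 + (2 + 0 - 2*0)) = √(-32356 + (2 + 0 + 0)) = √(-32356 + 2) = √(-32354) = I*√32354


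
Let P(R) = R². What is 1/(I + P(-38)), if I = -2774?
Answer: -1/1330 ≈ -0.00075188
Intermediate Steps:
1/(I + P(-38)) = 1/(-2774 + (-38)²) = 1/(-2774 + 1444) = 1/(-1330) = -1/1330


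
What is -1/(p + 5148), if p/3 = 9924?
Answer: -1/34920 ≈ -2.8637e-5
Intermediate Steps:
p = 29772 (p = 3*9924 = 29772)
-1/(p + 5148) = -1/(29772 + 5148) = -1/34920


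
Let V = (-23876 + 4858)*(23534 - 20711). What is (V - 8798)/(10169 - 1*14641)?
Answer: 13424153/1118 ≈ 12007.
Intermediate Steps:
V = -53687814 (V = -19018*2823 = -53687814)
(V - 8798)/(10169 - 1*14641) = (-53687814 - 8798)/(10169 - 1*14641) = -53696612/(10169 - 14641) = -53696612/(-4472) = -53696612*(-1/4472) = 13424153/1118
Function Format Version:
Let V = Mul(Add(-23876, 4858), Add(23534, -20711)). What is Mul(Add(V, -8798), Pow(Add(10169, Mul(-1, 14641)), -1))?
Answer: Rational(13424153, 1118) ≈ 12007.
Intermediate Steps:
V = -53687814 (V = Mul(-19018, 2823) = -53687814)
Mul(Add(V, -8798), Pow(Add(10169, Mul(-1, 14641)), -1)) = Mul(Add(-53687814, -8798), Pow(Add(10169, Mul(-1, 14641)), -1)) = Mul(-53696612, Pow(Add(10169, -14641), -1)) = Mul(-53696612, Pow(-4472, -1)) = Mul(-53696612, Rational(-1, 4472)) = Rational(13424153, 1118)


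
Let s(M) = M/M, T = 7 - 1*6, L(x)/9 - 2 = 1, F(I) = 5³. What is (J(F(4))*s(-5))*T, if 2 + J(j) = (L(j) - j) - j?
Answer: -225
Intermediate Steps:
F(I) = 125
L(x) = 27 (L(x) = 18 + 9*1 = 18 + 9 = 27)
J(j) = 25 - 2*j (J(j) = -2 + ((27 - j) - j) = -2 + (27 - 2*j) = 25 - 2*j)
T = 1 (T = 7 - 6 = 1)
s(M) = 1
(J(F(4))*s(-5))*T = ((25 - 2*125)*1)*1 = ((25 - 250)*1)*1 = -225*1*1 = -225*1 = -225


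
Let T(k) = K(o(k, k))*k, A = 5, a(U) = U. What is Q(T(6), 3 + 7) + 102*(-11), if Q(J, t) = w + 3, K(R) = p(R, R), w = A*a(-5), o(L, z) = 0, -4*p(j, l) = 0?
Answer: -1144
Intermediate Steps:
p(j, l) = 0 (p(j, l) = -¼*0 = 0)
w = -25 (w = 5*(-5) = -25)
K(R) = 0
T(k) = 0 (T(k) = 0*k = 0)
Q(J, t) = -22 (Q(J, t) = -25 + 3 = -22)
Q(T(6), 3 + 7) + 102*(-11) = -22 + 102*(-11) = -22 - 1122 = -1144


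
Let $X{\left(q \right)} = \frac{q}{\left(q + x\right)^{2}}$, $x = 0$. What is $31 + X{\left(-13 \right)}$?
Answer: $\frac{402}{13} \approx 30.923$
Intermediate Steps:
$X{\left(q \right)} = \frac{1}{q}$ ($X{\left(q \right)} = \frac{q}{\left(q + 0\right)^{2}} = \frac{q}{q^{2}} = \frac{1}{q}$)
$31 + X{\left(-13 \right)} = 31 + \frac{1}{-13} = 31 - \frac{1}{13} = \frac{402}{13}$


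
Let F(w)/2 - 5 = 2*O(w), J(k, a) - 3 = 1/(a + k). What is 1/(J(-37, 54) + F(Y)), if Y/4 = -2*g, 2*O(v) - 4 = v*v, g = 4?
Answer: 17/35174 ≈ 0.00048331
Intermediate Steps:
O(v) = 2 + v²/2 (O(v) = 2 + (v*v)/2 = 2 + v²/2)
J(k, a) = 3 + 1/(a + k)
Y = -32 (Y = 4*(-2*4) = 4*(-8) = -32)
F(w) = 18 + 2*w² (F(w) = 10 + 2*(2*(2 + w²/2)) = 10 + 2*(4 + w²) = 10 + (8 + 2*w²) = 18 + 2*w²)
1/(J(-37, 54) + F(Y)) = 1/((1 + 3*54 + 3*(-37))/(54 - 37) + (18 + 2*(-32)²)) = 1/((1 + 162 - 111)/17 + (18 + 2*1024)) = 1/((1/17)*52 + (18 + 2048)) = 1/(52/17 + 2066) = 1/(35174/17) = 17/35174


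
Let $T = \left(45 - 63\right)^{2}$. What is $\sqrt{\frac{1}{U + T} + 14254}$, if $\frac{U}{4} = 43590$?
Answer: $\frac{\sqrt{108738420280527}}{87342} \approx 119.39$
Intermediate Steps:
$T = 324$ ($T = \left(-18\right)^{2} = 324$)
$U = 174360$ ($U = 4 \cdot 43590 = 174360$)
$\sqrt{\frac{1}{U + T} + 14254} = \sqrt{\frac{1}{174360 + 324} + 14254} = \sqrt{\frac{1}{174684} + 14254} = \sqrt{\frac{2489945737}{174684}} = \frac{\sqrt{108738420280527}}{87342}$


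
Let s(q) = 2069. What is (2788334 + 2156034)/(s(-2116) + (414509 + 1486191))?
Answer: 449488/172979 ≈ 2.5985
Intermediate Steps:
(2788334 + 2156034)/(s(-2116) + (414509 + 1486191)) = (2788334 + 2156034)/(2069 + (414509 + 1486191)) = 4944368/(2069 + 1900700) = 4944368/1902769 = 4944368*(1/1902769) = 449488/172979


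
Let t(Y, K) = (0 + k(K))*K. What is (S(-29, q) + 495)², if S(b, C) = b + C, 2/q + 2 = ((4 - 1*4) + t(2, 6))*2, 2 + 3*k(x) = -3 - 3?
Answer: 62742241/289 ≈ 2.1710e+5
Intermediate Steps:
k(x) = -8/3 (k(x) = -⅔ + (-3 - 3)/3 = -⅔ + (⅓)*(-6) = -⅔ - 2 = -8/3)
t(Y, K) = -8*K/3 (t(Y, K) = (0 - 8/3)*K = -8*K/3)
q = -1/17 (q = 2/(-2 + ((4 - 1*4) - 8/3*6)*2) = 2/(-2 + ((4 - 4) - 16)*2) = 2/(-2 + (0 - 16)*2) = 2/(-2 - 16*2) = 2/(-2 - 32) = 2/(-34) = 2*(-1/34) = -1/17 ≈ -0.058824)
S(b, C) = C + b
(S(-29, q) + 495)² = ((-1/17 - 29) + 495)² = (-494/17 + 495)² = (7921/17)² = 62742241/289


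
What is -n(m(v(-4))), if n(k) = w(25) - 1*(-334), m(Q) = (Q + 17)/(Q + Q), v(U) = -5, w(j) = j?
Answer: -359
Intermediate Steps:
m(Q) = (17 + Q)/(2*Q) (m(Q) = (17 + Q)/((2*Q)) = (17 + Q)*(1/(2*Q)) = (17 + Q)/(2*Q))
n(k) = 359 (n(k) = 25 - 1*(-334) = 25 + 334 = 359)
-n(m(v(-4))) = -1*359 = -359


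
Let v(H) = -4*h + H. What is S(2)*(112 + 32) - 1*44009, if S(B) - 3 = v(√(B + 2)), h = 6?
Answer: -46745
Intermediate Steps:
v(H) = -24 + H (v(H) = -4*6 + H = -24 + H)
S(B) = -21 + √(2 + B) (S(B) = 3 + (-24 + √(B + 2)) = 3 + (-24 + √(2 + B)) = -21 + √(2 + B))
S(2)*(112 + 32) - 1*44009 = (-21 + √(2 + 2))*(112 + 32) - 1*44009 = (-21 + √4)*144 - 44009 = (-21 + 2)*144 - 44009 = -19*144 - 44009 = -2736 - 44009 = -46745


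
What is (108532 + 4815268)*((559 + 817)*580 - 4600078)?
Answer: -18720277752400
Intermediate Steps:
(108532 + 4815268)*((559 + 817)*580 - 4600078) = 4923800*(1376*580 - 4600078) = 4923800*(798080 - 4600078) = 4923800*(-3801998) = -18720277752400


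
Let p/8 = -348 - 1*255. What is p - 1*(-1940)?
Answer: -2884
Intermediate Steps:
p = -4824 (p = 8*(-348 - 1*255) = 8*(-348 - 255) = 8*(-603) = -4824)
p - 1*(-1940) = -4824 - 1*(-1940) = -4824 + 1940 = -2884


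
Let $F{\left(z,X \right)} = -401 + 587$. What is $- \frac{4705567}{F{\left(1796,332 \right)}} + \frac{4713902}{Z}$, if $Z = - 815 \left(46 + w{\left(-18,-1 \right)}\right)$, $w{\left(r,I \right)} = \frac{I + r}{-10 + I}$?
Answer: $- \frac{674346374539}{26528250} \approx -25420.0$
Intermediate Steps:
$F{\left(z,X \right)} = 186$
$w{\left(r,I \right)} = \frac{I + r}{-10 + I}$
$Z = - \frac{427875}{11}$ ($Z = - 815 \left(46 + \frac{-1 - 18}{-10 - 1}\right) = - 815 \left(46 + \frac{1}{-11} \left(-19\right)\right) = - 815 \left(46 - - \frac{19}{11}\right) = - 815 \left(46 + \frac{19}{11}\right) = \left(-815\right) \frac{525}{11} = - \frac{427875}{11} \approx -38898.0$)
$- \frac{4705567}{F{\left(1796,332 \right)}} + \frac{4713902}{Z} = - \frac{4705567}{186} + \frac{4713902}{- \frac{427875}{11}} = \left(-4705567\right) \frac{1}{186} + 4713902 \left(- \frac{11}{427875}\right) = - \frac{4705567}{186} - \frac{51852922}{427875} = - \frac{674346374539}{26528250}$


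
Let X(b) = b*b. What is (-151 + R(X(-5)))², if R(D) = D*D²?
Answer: 239444676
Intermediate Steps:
X(b) = b²
R(D) = D³
(-151 + R(X(-5)))² = (-151 + ((-5)²)³)² = (-151 + 25³)² = (-151 + 15625)² = 15474² = 239444676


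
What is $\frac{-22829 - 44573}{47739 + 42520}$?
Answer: $- \frac{67402}{90259} \approx -0.74676$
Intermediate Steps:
$\frac{-22829 - 44573}{47739 + 42520} = - \frac{67402}{90259}$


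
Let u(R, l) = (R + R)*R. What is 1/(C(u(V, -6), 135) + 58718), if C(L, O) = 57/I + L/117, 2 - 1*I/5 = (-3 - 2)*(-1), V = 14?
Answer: 585/34349767 ≈ 1.7031e-5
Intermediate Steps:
u(R, l) = 2*R² (u(R, l) = (2*R)*R = 2*R²)
I = -15 (I = 10 - 5*(-3 - 2)*(-1) = 10 - (-25)*(-1) = 10 - 5*5 = 10 - 25 = -15)
C(L, O) = -19/5 + L/117 (C(L, O) = 57/(-15) + L/117 = 57*(-1/15) + L*(1/117) = -19/5 + L/117)
1/(C(u(V, -6), 135) + 58718) = 1/((-19/5 + (2*14²)/117) + 58718) = 1/((-19/5 + (2*196)/117) + 58718) = 1/((-19/5 + (1/117)*392) + 58718) = 1/((-19/5 + 392/117) + 58718) = 1/(-263/585 + 58718) = 1/(34349767/585) = 585/34349767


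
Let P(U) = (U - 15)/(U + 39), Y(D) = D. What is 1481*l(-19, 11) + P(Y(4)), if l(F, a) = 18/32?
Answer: 572971/688 ≈ 832.81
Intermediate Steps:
l(F, a) = 9/16 (l(F, a) = 18*(1/32) = 9/16)
P(U) = (-15 + U)/(39 + U)
1481*l(-19, 11) + P(Y(4)) = 1481*(9/16) + (-15 + 4)/(39 + 4) = 13329/16 - 11/43 = 572971/688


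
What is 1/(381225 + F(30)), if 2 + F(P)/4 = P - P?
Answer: 1/381217 ≈ 2.6232e-6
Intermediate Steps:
F(P) = -8 (F(P) = -8 + 4*(P - P) = -8 + 4*0 = -8 + 0 = -8)
1/(381225 + F(30)) = 1/(381225 - 8) = 1/381217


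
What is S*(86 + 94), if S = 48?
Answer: 8640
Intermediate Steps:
S*(86 + 94) = 48*(86 + 94) = 48*180 = 8640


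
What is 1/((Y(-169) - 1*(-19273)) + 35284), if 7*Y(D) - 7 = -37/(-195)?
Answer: 1365/74471707 ≈ 1.8329e-5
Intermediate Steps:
Y(D) = 1402/1365 (Y(D) = 1 + (-37/(-195))/7 = 1 + (-37*(-1/195))/7 = 1 + (⅐)*(37/195) = 1 + 37/1365 = 1402/1365)
1/((Y(-169) - 1*(-19273)) + 35284) = 1/((1402/1365 - 1*(-19273)) + 35284) = 1/((1402/1365 + 19273) + 35284) = 1/(26309047/1365 + 35284) = 1/(74471707/1365) = 1365/74471707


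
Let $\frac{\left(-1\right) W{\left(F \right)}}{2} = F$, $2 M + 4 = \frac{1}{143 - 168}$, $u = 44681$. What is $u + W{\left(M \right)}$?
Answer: $\frac{1117126}{25} \approx 44685.0$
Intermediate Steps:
$M = - \frac{101}{50}$ ($M = -2 + \frac{1}{2 \left(143 - 168\right)} = -2 + \frac{1}{2 \left(-25\right)} = -2 + \frac{1}{2} \left(- \frac{1}{25}\right) = -2 - \frac{1}{50} = - \frac{101}{50} \approx -2.02$)
$W{\left(F \right)} = - 2 F$
$u + W{\left(M \right)} = 44681 - - \frac{101}{25} = 44681 + \frac{101}{25} = \frac{1117126}{25}$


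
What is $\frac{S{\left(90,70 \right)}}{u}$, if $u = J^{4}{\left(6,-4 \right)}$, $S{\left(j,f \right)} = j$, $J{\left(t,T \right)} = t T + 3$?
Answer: $\frac{10}{21609} \approx 0.00046277$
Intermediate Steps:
$J{\left(t,T \right)} = 3 + T t$ ($J{\left(t,T \right)} = T t + 3 = 3 + T t$)
$u = 194481$ ($u = \left(3 - 24\right)^{4} = \left(-21\right)^{4} = 194481$)
$\frac{S{\left(90,70 \right)}}{u} = \frac{90}{194481} = 90 \cdot \frac{1}{194481} = \frac{10}{21609}$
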